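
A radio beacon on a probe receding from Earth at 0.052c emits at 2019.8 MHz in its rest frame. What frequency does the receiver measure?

1917.4 MHz

Relativistic Doppler for frequency: f' = f₀ · √((1 − β)/(1 + β)).
f' = 2019.8 × √(0.9480/1.0520) = 2019.8 × 0.94928 ≈ 1917.4 MHz.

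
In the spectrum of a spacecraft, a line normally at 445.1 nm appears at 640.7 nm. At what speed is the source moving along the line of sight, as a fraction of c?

λ'/λ₀ = 1.4395 > 1 (redshift), so the source is receding.
λ'/λ₀ = √((1 + β)/(1 − β)) for a receding source ⇒ β = (r² − 1)/(r² + 1) with r = λ'/λ₀.
β = (2.0720 − 1)/(2.0720 + 1) ≈ 0.349.

0.349c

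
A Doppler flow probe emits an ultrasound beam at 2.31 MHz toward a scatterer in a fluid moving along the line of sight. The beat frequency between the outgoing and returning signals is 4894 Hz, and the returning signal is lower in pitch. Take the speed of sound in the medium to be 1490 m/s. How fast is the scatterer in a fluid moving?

1.58 m/s

Double Doppler shift off a moving reflector: f₂ = f₀ · (v + u)/(v − u) (u > 0 toward emitter).
Returning signal is lower, so f₂ = f₀ − Δf = 2310000 − 4894 = 2305106 Hz.
Rearranging, u = v · (f₂ − f₀)/(f₂ + f₀) = 1490 × -4894/4615106 ≈ -1.58 m/s.
So the scatterer in a fluid is moving at 1.58 m/s away from the emitter.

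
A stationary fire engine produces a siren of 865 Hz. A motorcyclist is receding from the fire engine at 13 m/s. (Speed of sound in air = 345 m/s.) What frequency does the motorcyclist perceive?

832 Hz

Moving observer, stationary source: f' = f · (v − v_o)/v.
f' = 865 × (345 − 13)/345 = 865 × 332/345 ≈ 832 Hz.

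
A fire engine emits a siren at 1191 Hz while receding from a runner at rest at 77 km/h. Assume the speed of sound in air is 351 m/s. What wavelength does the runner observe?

77 km/h = 21.39 m/s.
With the source moving away from a stationary observer, f' = f · v/(v + v_s).
f' = 1191 × 351/(351 + 21.39) ≈ 1123 Hz.
λ' = v/f' = 351/1122.59 ≈ 31.3 cm.

31.3 cm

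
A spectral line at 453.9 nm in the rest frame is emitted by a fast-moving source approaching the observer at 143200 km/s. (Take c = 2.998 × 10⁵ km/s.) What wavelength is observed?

269.9 nm

β = v/c = 143200/299800 = 0.4777.
Relativistic Doppler for wavelength: λ' = λ₀ · √((1 − β)/(1 + β)).
λ' = 453.9 × √(0.5223/1.4777) = 453.9 × 0.59456 ≈ 269.9 nm.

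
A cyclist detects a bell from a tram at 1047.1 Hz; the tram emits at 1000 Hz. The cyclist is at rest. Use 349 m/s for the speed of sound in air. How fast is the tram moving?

f' > f, so the tram is approaching.
f' = f · v/(v − v_s) ⇒ v_s = v · |1 − f/f'|.
v_s = 349 × |1 − 1000/1047.1| = 349 × 0.04498 ≈ 15.7 m/s.

15.7 m/s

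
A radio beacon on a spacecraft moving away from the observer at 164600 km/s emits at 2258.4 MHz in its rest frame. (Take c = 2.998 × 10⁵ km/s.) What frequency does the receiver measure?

β = v/c = 164600/299800 = 0.5490.
Relativistic Doppler for frequency: f' = f₀ · √((1 − β)/(1 + β)).
f' = 2258.4 × √(0.4510/1.5490) = 2258.4 × 0.53956 ≈ 1218.5 MHz.

1218.5 MHz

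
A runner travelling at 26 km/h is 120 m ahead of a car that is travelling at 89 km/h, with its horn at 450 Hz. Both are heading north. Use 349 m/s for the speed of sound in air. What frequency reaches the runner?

89 km/h = 24.72 m/s; 26 km/h = 7.222 m/s.
The runner is ahead, so the car is moving toward it while the runner is moving away from the car.
Both move, so f' = f · (v − v_o)/(v − v_s).
f' = 450 × (349 − 7.222)/(349 − 24.72) = 450 × 341.78/324.28 ≈ 474 Hz.

474 Hz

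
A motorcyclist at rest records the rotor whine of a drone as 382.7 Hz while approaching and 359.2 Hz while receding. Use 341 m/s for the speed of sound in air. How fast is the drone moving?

f₁/f₂ = (v + v_s)/(v − v_s), so v_s = v · (f₁ − f₂)/(f₁ + f₂).
v_s = 341 × (382.7 − 359.2)/(382.7 + 359.2) = 341 × 23.5/741.9 ≈ 10.8 m/s.

10.8 m/s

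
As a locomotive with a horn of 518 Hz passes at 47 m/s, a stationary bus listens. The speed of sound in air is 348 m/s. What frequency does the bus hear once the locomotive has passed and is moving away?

456 Hz

Receding: f₂ = f · v/(v + v_s) = 518 × 348/395 ≈ 456 Hz.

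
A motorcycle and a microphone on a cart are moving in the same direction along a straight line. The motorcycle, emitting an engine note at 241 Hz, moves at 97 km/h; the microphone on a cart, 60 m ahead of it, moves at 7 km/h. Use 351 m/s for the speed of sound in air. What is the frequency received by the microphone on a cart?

97 km/h = 26.94 m/s; 7 km/h = 1.944 m/s.
The microphone on a cart is ahead, so the motorcycle is moving toward it while the microphone on a cart is moving away from the motorcycle.
General Doppler shift: f' = f · (v − v_o)/(v − v_s).
f' = 241 × (351 − 1.944)/(351 − 26.94) = 241 × 349.06/324.06 ≈ 260 Hz.

260 Hz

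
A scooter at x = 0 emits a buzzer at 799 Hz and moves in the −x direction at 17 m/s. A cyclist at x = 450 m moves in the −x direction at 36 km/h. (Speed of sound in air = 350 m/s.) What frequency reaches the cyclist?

784 Hz

36 km/h = 10 m/s.
The observer lies on the +x side, so the source is heading away from the observer and the observer is heading toward the source.
Both move, so f' = f · (v + v_o)/(v + v_s).
f' = 799 × (350 + 10)/(350 + 17) = 799 × 360/367 ≈ 784 Hz.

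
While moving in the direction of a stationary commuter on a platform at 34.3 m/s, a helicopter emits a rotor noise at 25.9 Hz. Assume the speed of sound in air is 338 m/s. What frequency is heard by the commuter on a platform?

With the source moving toward a stationary observer, f' = f · v/(v − v_s).
f' = 25.9 × 338/(338 − 34.3) = 25.9 × 338/303.7 ≈ 28.8 Hz.

28.8 Hz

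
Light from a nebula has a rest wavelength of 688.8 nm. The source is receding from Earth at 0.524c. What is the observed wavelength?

Relativistic Doppler for wavelength: λ' = λ₀ · √((1 + β)/(1 − β)).
λ' = 688.8 × √(1.5240/0.4760) = 688.8 × 1.78932 ≈ 1232.5 nm.

1232.5 nm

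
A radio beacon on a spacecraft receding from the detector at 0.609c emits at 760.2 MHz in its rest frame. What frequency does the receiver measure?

Relativistic Doppler for frequency: f' = f₀ · √((1 − β)/(1 + β)).
f' = 760.2 × √(0.3910/1.6090) = 760.2 × 0.49296 ≈ 374.7 MHz.

374.7 MHz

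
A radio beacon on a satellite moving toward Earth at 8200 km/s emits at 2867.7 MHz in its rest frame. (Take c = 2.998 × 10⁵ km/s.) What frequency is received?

2947.2 MHz

β = v/c = 8200/299800 = 0.0274.
Relativistic Doppler for frequency: f' = f₀ · √((1 + β)/(1 − β)).
f' = 2867.7 × √(1.0274/0.9726) = 2867.7 × 1.02774 ≈ 2947.2 MHz.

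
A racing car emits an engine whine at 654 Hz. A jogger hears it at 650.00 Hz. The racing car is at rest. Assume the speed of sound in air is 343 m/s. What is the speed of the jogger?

f' < f, so the jogger is receding.
f' = f · (v − v_o)/v ⇒ v_o = v · |f'/f − 1|.
v_o = 343 × |650.00/654 − 1| = 343 × 0.006116 ≈ 2.10 m/s.

2.10 m/s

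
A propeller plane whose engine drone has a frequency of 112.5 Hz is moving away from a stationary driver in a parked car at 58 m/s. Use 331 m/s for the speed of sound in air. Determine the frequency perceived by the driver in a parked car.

96 Hz

Only the source moves, away from the listener, so f' = f · v/(v + v_s).
f' = 112.5 × 331/(331 + 58) = 112.5 × 331/389 ≈ 96 Hz.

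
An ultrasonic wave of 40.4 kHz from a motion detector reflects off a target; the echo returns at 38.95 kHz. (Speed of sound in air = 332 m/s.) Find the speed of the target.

Double Doppler shift off a moving reflector: f₂ = f₀ · (v + u)/(v − u) (u > 0 toward emitter).
Rearranging, u = v · (f₂ − f₀)/(f₂ + f₀) = 332 × -1.45/79.35 ≈ -6.1 m/s.
So the target is moving at 6.1 m/s away from the emitter.

6.1 m/s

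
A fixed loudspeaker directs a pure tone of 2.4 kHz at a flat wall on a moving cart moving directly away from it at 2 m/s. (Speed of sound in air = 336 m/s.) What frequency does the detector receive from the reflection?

2.37 kHz

At the flat wall on a moving cart (a moving observer), f₁ = f₀ · (v − u)/v = 2.4 × 334/336 ≈ 2.39 kHz.
On reflection it acts as a source moving away from the stationary detector: f₂ = f₁ · v/(v + u) = 2.39 × 336/338 ≈ 2.37 kHz.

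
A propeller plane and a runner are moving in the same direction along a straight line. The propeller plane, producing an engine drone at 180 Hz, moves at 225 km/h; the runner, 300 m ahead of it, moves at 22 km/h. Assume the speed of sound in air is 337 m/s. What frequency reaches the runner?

225 km/h = 62.5 m/s; 22 km/h = 6.111 m/s.
The runner is ahead, so the propeller plane is moving toward it while the runner is moving away from the propeller plane.
General Doppler shift: f' = f · (v − v_o)/(v − v_s).
f' = 180 × (337 − 6.111)/(337 − 62.5) = 180 × 330.89/274.5 ≈ 217 Hz.

217 Hz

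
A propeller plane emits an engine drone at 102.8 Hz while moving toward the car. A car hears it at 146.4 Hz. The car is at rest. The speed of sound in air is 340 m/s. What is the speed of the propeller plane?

101 m/s

f' = f · v/(v − v_s) ⇒ v_s = v · |1 − f/f'|.
v_s = 340 × |1 − 102.8/146.4| = 340 × 0.2978 ≈ 101 m/s.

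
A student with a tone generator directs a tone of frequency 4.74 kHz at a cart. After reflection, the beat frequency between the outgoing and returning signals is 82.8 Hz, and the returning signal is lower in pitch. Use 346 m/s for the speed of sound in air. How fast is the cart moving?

3.0 m/s

Double Doppler shift off a moving reflector: f₂ = f₀ · (v + u)/(v − u) (u > 0 toward emitter).
Returning signal is lower, so f₂ = f₀ − Δf = 4740 − 82.8 = 4657.2 Hz.
Rearranging, u = v · (f₂ − f₀)/(f₂ + f₀) = 346 × -82.8/9397.2 ≈ -3.0 m/s.
So the cart is moving at 3.0 m/s away from the emitter.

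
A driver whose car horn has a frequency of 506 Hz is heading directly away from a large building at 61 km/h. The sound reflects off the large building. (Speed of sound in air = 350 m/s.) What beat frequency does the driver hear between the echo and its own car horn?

46.7 Hz

61 km/h = 16.94 m/s.
The large building receives the sound from a moving source: f₁ = f₀ · v/(v + v_e) = 506 × 350/366.94 ≈ 482.6 Hz.
On the return leg the driver is a moving observer: f₂ = f₁ · (v − v_e)/v = 482.6 × 333.06/350 ≈ 459.3 Hz.
Equivalently f₂ = f₀ · (v − v_e)/(v + v_e).
Beat against the emitted tone: |f₂ − f₀| = 2v_e·f₀/(v + v_e) = 2 × 16.94 × 506/366.94 ≈ 46.7 Hz.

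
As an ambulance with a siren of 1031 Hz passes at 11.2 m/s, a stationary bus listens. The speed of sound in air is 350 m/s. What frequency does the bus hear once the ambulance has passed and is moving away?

Receding: f₂ = f · v/(v + v_s) = 1031 × 350/361.2 ≈ 999 Hz.

999 Hz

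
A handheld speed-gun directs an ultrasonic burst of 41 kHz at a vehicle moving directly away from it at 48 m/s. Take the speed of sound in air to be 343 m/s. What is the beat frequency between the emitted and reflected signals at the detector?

At the vehicle (a moving observer), f₁ = f₀ · (v − u)/v = 41 × 295/343 ≈ 35.26 kHz.
The reflection then acts as a moving source: f₂ = f₁ · v/(v + u) ≈ 30.93 kHz.
Beat frequency (with f₀ = 41000 Hz): |f₂ − f₀| = 2u·f₀/(v + u) = 2 × 48 × 41000/391 ≈ 10066 Hz.

10066 Hz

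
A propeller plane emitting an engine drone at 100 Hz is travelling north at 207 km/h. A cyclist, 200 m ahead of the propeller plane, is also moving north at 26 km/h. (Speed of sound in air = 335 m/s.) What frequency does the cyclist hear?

118 Hz

207 km/h = 57.5 m/s; 26 km/h = 7.222 m/s.
The cyclist is ahead, so the propeller plane is moving toward it while the cyclist is moving away from the propeller plane.
General Doppler shift: f' = f · (v − v_o)/(v − v_s).
f' = 100 × (335 − 7.222)/(335 − 57.5) = 100 × 327.78/277.5 ≈ 118 Hz.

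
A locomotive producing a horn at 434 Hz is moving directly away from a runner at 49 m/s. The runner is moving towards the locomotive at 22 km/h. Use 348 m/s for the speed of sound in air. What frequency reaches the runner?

387 Hz

22 km/h = 6.111 m/s.
Both move, so f' = f · (v + v_o)/(v + v_s).
f' = 434 × (348 + 6.111)/(348 + 49) = 434 × 354.11/397 ≈ 387 Hz.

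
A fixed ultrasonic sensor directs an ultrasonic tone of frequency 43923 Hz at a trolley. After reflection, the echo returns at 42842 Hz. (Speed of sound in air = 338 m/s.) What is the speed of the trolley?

Double Doppler shift off a moving reflector: f₂ = f₀ · (v + u)/(v − u) (u > 0 toward emitter).
Rearranging, u = v · (f₂ − f₀)/(f₂ + f₀) = 338 × -1081/86765 ≈ -4.2 m/s.
So the trolley is moving at 4.2 m/s away from the emitter.

4.2 m/s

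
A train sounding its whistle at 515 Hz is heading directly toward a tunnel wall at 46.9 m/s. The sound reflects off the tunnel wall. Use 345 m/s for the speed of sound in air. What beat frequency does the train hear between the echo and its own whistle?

The tunnel wall receives the sound from a moving source: f₁ = f₀ · v/(v − v_e) = 515 × 345/298.1 ≈ 596.0 Hz.
On the return leg the train is a moving observer: f₂ = f₁ · (v + v_e)/v = 596.0 × 391.9/345 ≈ 677.0 Hz.
Equivalently f₂ = f₀ · (v + v_e)/(v − v_e).
Beat against the emitted tone: |f₂ − f₀| = 2v_e·f₀/(v − v_e) = 2 × 46.9 × 515/298.1 ≈ 162 Hz.

162 Hz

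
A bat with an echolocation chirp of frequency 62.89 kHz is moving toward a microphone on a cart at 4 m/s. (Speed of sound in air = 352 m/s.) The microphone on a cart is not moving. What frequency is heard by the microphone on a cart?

Moving source, stationary observer: f' = f · v/(v − v_s) since the source is approaching.
f' = 62.89 × 352/(352 − 4) = 62.89 × 352/348 ≈ 63.6 kHz.

63.6 kHz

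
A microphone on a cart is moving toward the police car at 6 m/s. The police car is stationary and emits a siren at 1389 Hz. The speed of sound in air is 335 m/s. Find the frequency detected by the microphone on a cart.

1414 Hz

Only the observer moves, toward the source, so f' = f · (v + v_o)/v.
f' = 1389 × (335 + 6)/335 = 1389 × 341/335 ≈ 1414 Hz.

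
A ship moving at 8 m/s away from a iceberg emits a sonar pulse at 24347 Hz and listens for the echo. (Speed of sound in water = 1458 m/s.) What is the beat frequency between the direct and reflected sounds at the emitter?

The iceberg receives the sound from a moving source: f₁ = f₀ · v/(v + v_e) = 24347 × 1458/1466 ≈ 24214 Hz.
On the return leg the ship is a moving observer: f₂ = f₁ · (v − v_e)/v = 24214 × 1450/1458 ≈ 24081 Hz.
Beat against the emitted tone: |f₂ − f₀| = 2v_e·f₀/(v + v_e) = 2 × 8 × 24347/1466 ≈ 266 Hz.

266 Hz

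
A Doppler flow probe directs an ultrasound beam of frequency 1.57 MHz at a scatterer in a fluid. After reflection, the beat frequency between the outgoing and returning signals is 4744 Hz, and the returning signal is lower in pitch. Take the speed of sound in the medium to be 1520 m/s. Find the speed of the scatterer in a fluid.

Double Doppler shift off a moving reflector: f₂ = f₀ · (v + u)/(v − u) (u > 0 toward emitter).
Returning signal is lower, so f₂ = f₀ − Δf = 1570000 − 4744 = 1565256 Hz.
Rearranging, u = v · (f₂ − f₀)/(f₂ + f₀) = 1520 × -4744/3135256 ≈ -2.30 m/s.
So the scatterer in a fluid is moving at 2.30 m/s away from the emitter.

2.30 m/s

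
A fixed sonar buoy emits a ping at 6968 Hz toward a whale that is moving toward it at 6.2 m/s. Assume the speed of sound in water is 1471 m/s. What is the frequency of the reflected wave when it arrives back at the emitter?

At the whale (a moving observer), f₁ = f₀ · (v + u)/v = 6968 × 1477.2/1471 ≈ 6997 Hz.
The reflection then acts as a moving source: f₂ = f₁ · v/(v − u) ≈ 7027 Hz.
Equivalently f₂ = f₀ · (v + u)/(v − u).

7027 Hz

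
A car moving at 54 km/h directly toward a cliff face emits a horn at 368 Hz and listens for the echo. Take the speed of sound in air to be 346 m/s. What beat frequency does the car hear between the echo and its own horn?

33.4 Hz

54 km/h = 15 m/s.
The cliff face receives the sound from a moving source: f₁ = f₀ · v/(v − v_e) = 368 × 346/331 ≈ 384.7 Hz.
On the return leg the car is a moving observer: f₂ = f₁ · (v + v_e)/v = 384.7 × 361/346 ≈ 401.4 Hz.
Beat against the emitted tone: |f₂ − f₀| = 2v_e·f₀/(v − v_e) = 2 × 15 × 368/331 ≈ 33.4 Hz.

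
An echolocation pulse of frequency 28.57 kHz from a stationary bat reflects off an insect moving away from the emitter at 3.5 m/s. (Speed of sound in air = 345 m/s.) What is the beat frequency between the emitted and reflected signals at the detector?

574 Hz

The insect first receives the wave as a moving observer: f₁ = f₀ · (v − u)/v = 28.57 × (345 − 3.5)/345 ≈ 28.280 kHz.
The reflection then acts as a moving source: f₂ = f₁ · v/(v + u) ≈ 27.996 kHz.
Beat frequency (with f₀ = 28570 Hz): |f₂ − f₀| = 2u·f₀/(v + u) = 2 × 3.5 × 28570/348.5 ≈ 574 Hz.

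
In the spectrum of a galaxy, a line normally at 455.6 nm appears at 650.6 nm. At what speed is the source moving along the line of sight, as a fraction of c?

0.342

λ'/λ₀ = 1.4280 > 1 (redshift), so the source is receding.
λ'/λ₀ = √((1 + β)/(1 − β)) for a receding source ⇒ β = (r² − 1)/(r² + 1) with r = λ'/λ₀.
β = (2.0392 − 1)/(2.0392 + 1) ≈ 0.342.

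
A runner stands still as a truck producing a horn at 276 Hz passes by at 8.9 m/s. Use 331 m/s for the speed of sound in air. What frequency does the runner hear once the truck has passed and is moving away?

269 Hz

Receding: f₂ = f · v/(v + v_s) = 276 × 331/339.9 ≈ 269 Hz.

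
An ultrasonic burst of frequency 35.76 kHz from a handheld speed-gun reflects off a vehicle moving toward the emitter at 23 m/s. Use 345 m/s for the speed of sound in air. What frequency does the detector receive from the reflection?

At the vehicle (a moving observer), f₁ = f₀ · (v + u)/v = 35.76 × 368/345 ≈ 38.1 kHz.
On reflection it acts as a source moving toward the stationary detector: f₂ = f₁ · v/(v − u) = 38.1 × 345/322 ≈ 40.9 kHz.
Equivalently f₂ = f₀ · (v + u)/(v − u).

40.9 kHz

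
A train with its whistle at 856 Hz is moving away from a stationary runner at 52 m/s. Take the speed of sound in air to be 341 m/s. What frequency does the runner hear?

Only the source moves, away from the listener, so f' = f · v/(v + v_s).
f' = 856 × 341/(341 + 52) = 856 × 341/393 ≈ 743 Hz.

743 Hz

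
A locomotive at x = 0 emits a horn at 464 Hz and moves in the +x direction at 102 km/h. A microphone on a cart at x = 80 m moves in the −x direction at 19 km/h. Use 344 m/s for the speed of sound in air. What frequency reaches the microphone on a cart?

102 km/h = 28.33 m/s; 19 km/h = 5.278 m/s.
The observer lies on the +x side, so the source is heading toward the observer and the observer is heading toward the source.
General Doppler shift: f' = f · (v + v_o)/(v − v_s).
f' = 464 × (344 + 5.278)/(344 − 28.33) = 464 × 349.28/315.67 ≈ 513 Hz.

513 Hz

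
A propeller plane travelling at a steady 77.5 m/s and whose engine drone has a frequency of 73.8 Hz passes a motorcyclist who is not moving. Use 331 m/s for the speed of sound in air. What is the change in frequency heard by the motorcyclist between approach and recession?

Approaching: f₁ = f · v/(v − v_s) = 73.8 × 331/253.5 ≈ 96.4 Hz.
Receding: f₂ = f · v/(v + v_s) = 73.8 × 331/408.5 ≈ 59.8 Hz.
Drop: f₁ − f₂ = 2f·v·v_s/(v² − v_s²) = 2 × 73.8 × 331 × 77.5/(331² − 77.5²) ≈ 36.6 Hz.

36.6 Hz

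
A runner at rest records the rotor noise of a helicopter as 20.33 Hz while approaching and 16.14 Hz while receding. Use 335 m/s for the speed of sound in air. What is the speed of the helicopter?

38 m/s

f₁/f₂ = (v + v_s)/(v − v_s), so v_s = v · (f₁ − f₂)/(f₁ + f₂).
v_s = 335 × (20.33 − 16.14)/(20.33 + 16.14) = 335 × 4.19/36.47 ≈ 38 m/s.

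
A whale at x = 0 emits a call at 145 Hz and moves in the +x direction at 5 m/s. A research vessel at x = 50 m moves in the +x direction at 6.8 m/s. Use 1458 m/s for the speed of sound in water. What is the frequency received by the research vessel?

The observer lies on the +x side, so the source is heading toward the observer and the observer is heading away from the source.
Both move, so f' = f · (v − v_o)/(v − v_s).
f' = 145 × (1458 − 6.8)/(1458 − 5) = 145 × 1451.2/1453 ≈ 145 Hz.

145 Hz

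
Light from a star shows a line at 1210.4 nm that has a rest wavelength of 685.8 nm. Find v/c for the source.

λ'/λ₀ = 1.7649 > 1 (redshift), so the source is receding.
λ'/λ₀ = √((1 + β)/(1 − β)) for a receding source ⇒ β = (r² − 1)/(r² + 1) with r = λ'/λ₀.
β = (3.1150 − 1)/(3.1150 + 1) ≈ 0.514.

0.514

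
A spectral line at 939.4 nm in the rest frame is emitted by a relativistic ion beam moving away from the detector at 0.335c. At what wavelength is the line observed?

1331.0 nm

Relativistic Doppler for wavelength: λ' = λ₀ · √((1 + β)/(1 − β)).
λ' = 939.4 × √(1.3350/0.6650) = 939.4 × 1.41687 ≈ 1331.0 nm.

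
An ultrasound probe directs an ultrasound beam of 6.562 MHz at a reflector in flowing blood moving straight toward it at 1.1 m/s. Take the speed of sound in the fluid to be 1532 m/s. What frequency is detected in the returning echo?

6.571 MHz

The reflector in flowing blood first receives the wave as a moving observer: f₁ = f₀ · (v + u)/v = 6.562 × (1532 + 1.1)/1532 ≈ 6.567 MHz.
On reflection it acts as a source moving toward the stationary detector: f₂ = f₁ · v/(v − u) = 6.567 × 1532/1530.9 ≈ 6.571 MHz.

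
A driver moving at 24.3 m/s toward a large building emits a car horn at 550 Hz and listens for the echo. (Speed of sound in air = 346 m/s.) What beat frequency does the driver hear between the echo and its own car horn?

The large building receives the sound from a moving source: f₁ = f₀ · v/(v − v_e) = 550 × 346/321.7 ≈ 591.5 Hz.
On the return leg the driver is a moving observer: f₂ = f₁ · (v + v_e)/v = 591.5 × 370.3/346 ≈ 633.1 Hz.
Beat against the emitted tone: |f₂ − f₀| = 2v_e·f₀/(v − v_e) = 2 × 24.3 × 550/321.7 ≈ 83 Hz.

83 Hz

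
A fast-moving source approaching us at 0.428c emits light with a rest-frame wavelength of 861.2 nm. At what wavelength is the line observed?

Relativistic Doppler for wavelength: λ' = λ₀ · √((1 − β)/(1 + β)).
λ' = 861.2 × √(0.5720/1.4280) = 861.2 × 0.63290 ≈ 545.1 nm.

545.1 nm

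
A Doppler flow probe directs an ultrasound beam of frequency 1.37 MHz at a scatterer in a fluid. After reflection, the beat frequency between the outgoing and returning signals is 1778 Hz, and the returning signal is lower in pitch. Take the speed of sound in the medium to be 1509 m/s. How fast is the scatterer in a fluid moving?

Double Doppler shift off a moving reflector: f₂ = f₀ · (v + u)/(v − u) (u > 0 toward emitter).
Returning signal is lower, so f₂ = f₀ − Δf = 1370000 − 1778 = 1368222 Hz.
Rearranging, u = v · (f₂ − f₀)/(f₂ + f₀) = 1509 × -1778/2738222 ≈ -0.98 m/s.
So the scatterer in a fluid is moving at 0.98 m/s away from the emitter.

0.98 m/s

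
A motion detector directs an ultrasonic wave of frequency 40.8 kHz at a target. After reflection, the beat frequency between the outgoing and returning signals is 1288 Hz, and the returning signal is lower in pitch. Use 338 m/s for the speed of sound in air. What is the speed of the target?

Double Doppler shift off a moving reflector: f₂ = f₀ · (v + u)/(v − u) (u > 0 toward emitter).
Returning signal is lower, so f₂ = f₀ − Δf = 40800 − 1288 = 39512 Hz.
Rearranging, u = v · (f₂ − f₀)/(f₂ + f₀) = 338 × -1288/80312 ≈ -5.4 m/s.
So the target is moving at 5.4 m/s away from the emitter.

5.4 m/s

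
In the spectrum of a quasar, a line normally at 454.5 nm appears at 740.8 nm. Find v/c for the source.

0.453

λ'/λ₀ = 1.6299 > 1 (redshift), so the source is receding.
λ'/λ₀ = √((1 + β)/(1 − β)) for a receding source ⇒ β = (r² − 1)/(r² + 1) with r = λ'/λ₀.
β = (2.6566 − 1)/(2.6566 + 1) ≈ 0.453.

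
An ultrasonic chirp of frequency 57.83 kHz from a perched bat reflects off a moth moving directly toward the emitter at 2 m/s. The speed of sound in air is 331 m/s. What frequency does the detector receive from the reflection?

The moth first receives the wave as a moving observer: f₁ = f₀ · (v + u)/v = 57.83 × (331 + 2)/331 ≈ 58.2 kHz.
The reflection then acts as a moving source: f₂ = f₁ · v/(v − u) ≈ 58.5 kHz.
Equivalently f₂ = f₀ · (v + u)/(v − u).

58.5 kHz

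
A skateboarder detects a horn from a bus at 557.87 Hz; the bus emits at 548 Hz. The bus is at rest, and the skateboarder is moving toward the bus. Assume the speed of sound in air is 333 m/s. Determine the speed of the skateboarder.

f' = f · (v + v_o)/v ⇒ v_o = v · |f'/f − 1|.
v_o = 333 × |557.87/548 − 1| = 333 × 0.01801 ≈ 6.0 m/s.

6.0 m/s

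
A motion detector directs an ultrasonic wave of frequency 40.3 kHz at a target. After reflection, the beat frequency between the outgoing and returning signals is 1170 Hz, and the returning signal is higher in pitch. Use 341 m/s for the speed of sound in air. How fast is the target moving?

Double Doppler shift off a moving reflector: f₂ = f₀ · (v + u)/(v − u) (u > 0 toward emitter).
Returning signal is higher, so f₂ = f₀ + Δf = 40300 + 1170 = 41470 Hz.
Rearranging, u = v · (f₂ − f₀)/(f₂ + f₀) = 341 × 1170/81770 ≈ 4.9 m/s.
So the target is moving at 4.9 m/s toward the emitter.

4.9 m/s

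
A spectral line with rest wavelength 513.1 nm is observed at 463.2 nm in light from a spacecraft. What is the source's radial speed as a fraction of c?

λ'/λ₀ = 0.9027 < 1 (blueshift), so the source is approaching.
λ'/λ₀ = √((1 − β)/(1 + β)) for an approaching source ⇒ β = (1 − r²)/(1 + r²) with r = λ'/λ₀.
β = (1 − 0.8150)/(1 + 0.8150) ≈ 0.102.

0.102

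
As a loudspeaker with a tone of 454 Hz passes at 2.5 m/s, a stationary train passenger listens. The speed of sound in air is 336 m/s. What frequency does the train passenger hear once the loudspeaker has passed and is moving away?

451 Hz

Receding: f₂ = f · v/(v + v_s) = 454 × 336/338.5 ≈ 451 Hz.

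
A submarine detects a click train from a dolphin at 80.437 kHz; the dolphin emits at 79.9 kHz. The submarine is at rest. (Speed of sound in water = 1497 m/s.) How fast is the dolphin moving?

10.0 m/s

f' > f, so the dolphin is approaching.
f' = f · v/(v − v_s) ⇒ v_s = v · |1 − f/f'|.
v_s = 1497 × |1 − 79.9/80.437| = 1497 × 0.006676 ≈ 10.0 m/s.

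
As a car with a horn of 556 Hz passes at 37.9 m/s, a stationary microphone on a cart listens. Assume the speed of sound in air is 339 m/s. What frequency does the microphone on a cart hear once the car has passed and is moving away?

Receding: f₂ = f · v/(v + v_s) = 556 × 339/376.9 ≈ 500 Hz.

500 Hz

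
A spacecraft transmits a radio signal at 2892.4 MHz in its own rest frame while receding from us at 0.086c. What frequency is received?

2653.5 MHz

Relativistic Doppler for frequency: f' = f₀ · √((1 − β)/(1 + β)).
f' = 2892.4 × √(0.9140/1.0860) = 2892.4 × 0.91740 ≈ 2653.5 MHz.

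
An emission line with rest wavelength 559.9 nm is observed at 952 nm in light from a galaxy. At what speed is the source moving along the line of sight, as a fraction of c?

0.486c

λ'/λ₀ = 1.7003 > 1 (redshift), so the source is receding.
λ'/λ₀ = √((1 + β)/(1 − β)) for a receding source ⇒ β = (r² − 1)/(r² + 1) with r = λ'/λ₀.
β = (2.8910 − 1)/(2.8910 + 1) ≈ 0.486.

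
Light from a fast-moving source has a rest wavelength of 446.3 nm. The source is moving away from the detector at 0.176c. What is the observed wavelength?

Relativistic Doppler for wavelength: λ' = λ₀ · √((1 + β)/(1 − β)).
λ' = 446.3 × √(1.1760/0.8240) = 446.3 × 1.19465 ≈ 533.2 nm.

533.2 nm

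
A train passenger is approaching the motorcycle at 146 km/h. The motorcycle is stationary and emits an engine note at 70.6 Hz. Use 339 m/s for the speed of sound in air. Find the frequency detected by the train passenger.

146 km/h = 40.56 m/s.
Only the observer moves, toward the source, so f' = f · (v + v_o)/v.
f' = 70.6 × (339 + 40.56)/339 = 70.6 × 379.56/339 ≈ 79 Hz.

79 Hz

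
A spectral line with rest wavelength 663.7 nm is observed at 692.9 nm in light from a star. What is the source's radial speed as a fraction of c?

λ'/λ₀ = 1.0440 > 1 (redshift), so the source is receding.
λ'/λ₀ = √((1 + β)/(1 − β)) for a receding source ⇒ β = (r² − 1)/(r² + 1) with r = λ'/λ₀.
β = (1.0899 − 1)/(1.0899 + 1) ≈ 0.043.

0.043c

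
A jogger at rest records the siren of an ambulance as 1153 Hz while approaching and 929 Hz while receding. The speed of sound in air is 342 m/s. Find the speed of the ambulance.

f₁/f₂ = (v + v_s)/(v − v_s), so v_s = v · (f₁ − f₂)/(f₁ + f₂).
v_s = 342 × (1153 − 929)/(1153 + 929) = 342 × 224/2082 ≈ 37 m/s.

37 m/s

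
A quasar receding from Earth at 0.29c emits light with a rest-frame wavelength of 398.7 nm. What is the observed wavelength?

537.4 nm

Relativistic Doppler for wavelength: λ' = λ₀ · √((1 + β)/(1 − β)).
λ' = 398.7 × √(1.2900/0.7100) = 398.7 × 1.34792 ≈ 537.4 nm.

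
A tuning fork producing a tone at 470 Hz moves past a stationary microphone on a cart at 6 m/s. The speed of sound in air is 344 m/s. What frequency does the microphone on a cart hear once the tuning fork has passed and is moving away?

Receding: f₂ = f · v/(v + v_s) = 470 × 344/350 ≈ 462 Hz.

462 Hz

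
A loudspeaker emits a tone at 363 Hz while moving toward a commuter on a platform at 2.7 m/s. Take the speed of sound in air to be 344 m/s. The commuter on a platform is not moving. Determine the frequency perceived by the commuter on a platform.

Moving source, stationary observer: f' = f · v/(v − v_s) since the source is approaching.
f' = 363 × 344/(344 − 2.7) = 363 × 344/341.3 ≈ 366 Hz.

366 Hz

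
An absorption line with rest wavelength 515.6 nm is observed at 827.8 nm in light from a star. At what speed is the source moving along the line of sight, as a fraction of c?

λ'/λ₀ = 1.6055 > 1 (redshift), so the source is receding.
λ'/λ₀ = √((1 + β)/(1 − β)) for a receding source ⇒ β = (r² − 1)/(r² + 1) with r = λ'/λ₀.
β = (2.5777 − 1)/(2.5777 + 1) ≈ 0.441.

0.441c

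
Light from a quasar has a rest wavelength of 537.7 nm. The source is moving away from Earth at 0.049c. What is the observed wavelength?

Relativistic Doppler for wavelength: λ' = λ₀ · √((1 + β)/(1 − β)).
λ' = 537.7 × √(1.0490/0.9510) = 537.7 × 1.05026 ≈ 564.7 nm.

564.7 nm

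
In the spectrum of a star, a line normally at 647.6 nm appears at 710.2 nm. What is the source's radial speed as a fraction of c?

λ'/λ₀ = 1.0967 > 1 (redshift), so the source is receding.
λ'/λ₀ = √((1 + β)/(1 − β)) for a receding source ⇒ β = (r² − 1)/(r² + 1) with r = λ'/λ₀.
β = (1.2027 − 1)/(1.2027 + 1) ≈ 0.092.

0.092c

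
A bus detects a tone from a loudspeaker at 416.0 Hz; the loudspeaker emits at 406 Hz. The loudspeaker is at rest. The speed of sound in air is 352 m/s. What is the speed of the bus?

8.7 m/s

f' > f, so the bus is approaching.
f' = f · (v + v_o)/v ⇒ v_o = v · |f'/f − 1|.
v_o = 352 × |416.0/406 − 1| = 352 × 0.02463 ≈ 8.7 m/s.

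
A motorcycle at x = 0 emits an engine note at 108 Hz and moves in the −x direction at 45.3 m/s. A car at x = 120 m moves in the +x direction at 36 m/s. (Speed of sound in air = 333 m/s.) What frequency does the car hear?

The observer lies on the +x side, so the source is heading away from the observer and the observer is heading away from the source.
Both move, so f' = f · (v − v_o)/(v + v_s).
f' = 108 × (333 − 36)/(333 + 45.3) = 108 × 297/378.3 ≈ 85 Hz.

85 Hz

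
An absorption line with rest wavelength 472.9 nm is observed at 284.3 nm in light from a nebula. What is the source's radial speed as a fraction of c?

0.469c

λ'/λ₀ = 0.6012 < 1 (blueshift), so the source is approaching.
λ'/λ₀ = √((1 − β)/(1 + β)) for an approaching source ⇒ β = (1 − r²)/(1 + r²) with r = λ'/λ₀.
β = (1 − 0.3614)/(1 + 0.3614) ≈ 0.469.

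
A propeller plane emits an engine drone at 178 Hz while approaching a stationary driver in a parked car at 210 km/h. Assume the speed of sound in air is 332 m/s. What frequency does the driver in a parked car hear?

216 Hz

210 km/h = 58.33 m/s.
Moving source, stationary observer: f' = f · v/(v − v_s) since the source is approaching.
f' = 178 × 332/(332 − 58.33) = 178 × 332/273.7 ≈ 216 Hz.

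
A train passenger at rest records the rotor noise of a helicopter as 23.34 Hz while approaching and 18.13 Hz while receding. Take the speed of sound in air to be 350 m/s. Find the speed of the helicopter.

44 m/s

f₁/f₂ = (v + v_s)/(v − v_s), so v_s = v · (f₁ − f₂)/(f₁ + f₂).
v_s = 350 × (23.34 − 18.13)/(23.34 + 18.13) = 350 × 5.21/41.47 ≈ 44 m/s.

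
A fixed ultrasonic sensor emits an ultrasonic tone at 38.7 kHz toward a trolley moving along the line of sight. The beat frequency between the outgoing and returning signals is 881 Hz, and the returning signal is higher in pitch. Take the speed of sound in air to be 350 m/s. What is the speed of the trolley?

3.9 m/s

Double Doppler shift off a moving reflector: f₂ = f₀ · (v + u)/(v − u) (u > 0 toward emitter).
Returning signal is higher, so f₂ = f₀ + Δf = 38700 + 881 = 39581 Hz.
Rearranging, u = v · (f₂ − f₀)/(f₂ + f₀) = 350 × 881/78281 ≈ 3.9 m/s.
So the trolley is moving at 3.9 m/s toward the emitter.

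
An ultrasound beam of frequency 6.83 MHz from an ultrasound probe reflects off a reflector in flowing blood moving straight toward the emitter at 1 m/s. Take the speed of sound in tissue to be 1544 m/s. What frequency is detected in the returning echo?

6.839 MHz

The reflector in flowing blood first receives the wave as a moving observer: f₁ = f₀ · (v + u)/v = 6.83 × (1544 + 1)/1544 ≈ 6.834 MHz.
The reflection then acts as a moving source: f₂ = f₁ · v/(v − u) ≈ 6.839 MHz.
Equivalently f₂ = f₀ · (v + u)/(v − u).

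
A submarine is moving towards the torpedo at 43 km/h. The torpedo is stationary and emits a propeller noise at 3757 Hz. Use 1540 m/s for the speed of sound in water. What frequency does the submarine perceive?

3786 Hz

43 km/h = 11.94 m/s.
Moving observer, stationary source: f' = f · (v + v_o)/v.
f' = 3757 × (1540 + 11.94)/1540 = 3757 × 1551.9/1540 ≈ 3786 Hz.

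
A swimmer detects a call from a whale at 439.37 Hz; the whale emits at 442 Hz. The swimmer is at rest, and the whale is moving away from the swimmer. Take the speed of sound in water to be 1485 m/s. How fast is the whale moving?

8.9 m/s

f' = f · v/(v + v_s) ⇒ v_s = v · |1 − f/f'|.
v_s = 1485 × |1 − 442/439.37| = 1485 × 0.005986 ≈ 8.9 m/s.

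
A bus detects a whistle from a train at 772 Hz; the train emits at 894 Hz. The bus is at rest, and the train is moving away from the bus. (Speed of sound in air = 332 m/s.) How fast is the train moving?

f' = f · v/(v + v_s) ⇒ v_s = v · |1 − f/f'|.
v_s = 332 × |1 − 894/772| = 332 × 0.158 ≈ 52 m/s.

52 m/s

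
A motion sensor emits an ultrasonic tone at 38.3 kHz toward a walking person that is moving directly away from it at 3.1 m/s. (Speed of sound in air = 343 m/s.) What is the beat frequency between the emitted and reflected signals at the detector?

686 Hz

At the walking person (a moving observer), f₁ = f₀ · (v − u)/v = 38.3 × 339.9/343 ≈ 37.954 kHz.
On reflection it acts as a source moving away from the stationary detector: f₂ = f₁ · v/(v + u) = 37.954 × 343/346.1 ≈ 37.614 kHz.
Beat frequency (with f₀ = 38300 Hz): |f₂ − f₀| = 2u·f₀/(v + u) = 2 × 3.1 × 38300/346.1 ≈ 686 Hz.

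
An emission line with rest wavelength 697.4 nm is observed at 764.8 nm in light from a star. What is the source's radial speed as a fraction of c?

0.092c

λ'/λ₀ = 1.0966 > 1 (redshift), so the source is receding.
λ'/λ₀ = √((1 + β)/(1 − β)) for a receding source ⇒ β = (r² − 1)/(r² + 1) with r = λ'/λ₀.
β = (1.2026 − 1)/(1.2026 + 1) ≈ 0.092.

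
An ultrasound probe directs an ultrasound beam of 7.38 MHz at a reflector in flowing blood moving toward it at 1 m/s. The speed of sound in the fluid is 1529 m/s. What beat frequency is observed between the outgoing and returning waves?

9660 Hz

The reflector in flowing blood first receives the wave as a moving observer: f₁ = f₀ · (v + u)/v = 7.38 × (1529 + 1)/1529 ≈ 7.38483 MHz.
On reflection it acts as a source moving toward the stationary detector: f₂ = f₁ · v/(v − u) = 7.38483 × 1529/1528 ≈ 7.38966 MHz.
Equivalently f₂ = f₀ · (v + u)/(v − u).
Beat frequency (with f₀ = 7380000 Hz): |f₂ − f₀| = 2u·f₀/(v − u) = 2 × 1 × 7380000/1528 ≈ 9660 Hz.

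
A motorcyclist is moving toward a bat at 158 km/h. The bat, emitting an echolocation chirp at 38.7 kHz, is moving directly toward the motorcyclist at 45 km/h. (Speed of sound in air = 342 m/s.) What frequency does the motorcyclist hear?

45 km/h = 12.5 m/s; 158 km/h = 43.89 m/s.
With source approaching and observer approaching, f' = f · (v + v_o)/(v − v_s).
f' = 38.7 × (342 + 43.89)/(342 − 12.5) = 38.7 × 385.89/329.5 ≈ 45.3 kHz.

45.3 kHz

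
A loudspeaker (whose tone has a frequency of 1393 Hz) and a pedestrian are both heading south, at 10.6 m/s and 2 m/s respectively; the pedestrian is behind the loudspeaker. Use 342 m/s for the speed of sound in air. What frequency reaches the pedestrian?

1359 Hz

The pedestrian is behind, so the loudspeaker is moving away from it while the pedestrian is moving toward the loudspeaker.
Both move, so f' = f · (v + v_o)/(v + v_s).
f' = 1393 × (342 + 2)/(342 + 10.6) = 1393 × 344/352.6 ≈ 1359 Hz.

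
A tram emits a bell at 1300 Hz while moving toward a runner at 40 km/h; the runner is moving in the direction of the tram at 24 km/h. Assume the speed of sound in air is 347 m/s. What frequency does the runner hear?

1369 Hz

40 km/h = 11.11 m/s; 24 km/h = 6.667 m/s.
General Doppler shift: f' = f · (v + v_o)/(v − v_s).
f' = 1300 × (347 + 6.667)/(347 − 11.11) = 1300 × 353.67/335.89 ≈ 1369 Hz.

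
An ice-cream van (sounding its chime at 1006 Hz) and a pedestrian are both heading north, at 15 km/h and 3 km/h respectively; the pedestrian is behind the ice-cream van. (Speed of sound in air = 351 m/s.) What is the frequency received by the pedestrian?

15 km/h = 4.167 m/s; 3 km/h = 0.8333 m/s.
The pedestrian is behind, so the ice-cream van is moving away from it while the pedestrian is moving toward the ice-cream van.
Both move, so f' = f · (v + v_o)/(v + v_s).
f' = 1006 × (351 + 0.8333)/(351 + 4.167) = 1006 × 351.83/355.17 ≈ 997 Hz.

997 Hz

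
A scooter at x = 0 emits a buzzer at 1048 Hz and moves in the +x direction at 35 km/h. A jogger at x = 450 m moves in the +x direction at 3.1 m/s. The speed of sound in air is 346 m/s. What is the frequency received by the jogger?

35 km/h = 9.722 m/s.
The observer lies on the +x side, so the source is heading toward the observer and the observer is heading away from the source.
Both move, so f' = f · (v − v_o)/(v − v_s).
f' = 1048 × (346 − 3.1)/(346 − 9.722) = 1048 × 342.9/336.28 ≈ 1069 Hz.

1069 Hz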